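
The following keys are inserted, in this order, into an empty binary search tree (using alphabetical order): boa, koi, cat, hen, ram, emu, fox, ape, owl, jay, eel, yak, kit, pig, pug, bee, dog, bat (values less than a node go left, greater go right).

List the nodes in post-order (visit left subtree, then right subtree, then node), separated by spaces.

bat bee ape dog eel fox emu kit jay hen cat pug pig owl yak ram koi boa

Resulting structure (node: left, right):
  boa: L=ape, R=koi
  koi: L=cat, R=ram
  cat: L=–, R=hen
  hen: L=emu, R=jay
  ram: L=owl, R=yak
  emu: L=eel, R=fox
  fox: L=–, R=–
  ape: L=–, R=bee
  owl: L=–, R=pig
  jay: L=–, R=kit
  eel: L=dog, R=–
  yak: L=–, R=–
  kit: L=–, R=–
  pig: L=–, R=pug
  pug: L=–, R=–
  bee: L=bat, R=–
  dog: L=–, R=–
  bat: L=–, R=–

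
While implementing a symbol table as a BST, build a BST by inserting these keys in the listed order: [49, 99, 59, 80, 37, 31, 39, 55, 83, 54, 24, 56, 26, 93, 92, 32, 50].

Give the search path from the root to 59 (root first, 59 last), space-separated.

49: root
99: right child of 49 (depth 1)
59: left child of 99 (depth 2)
80: right child of 59 (depth 3)
37: left child of 49 (depth 1)
31: left child of 37 (depth 2)
39: right child of 37 (depth 2)
55: left child of 59 (depth 3)
83: right child of 80 (depth 4)
54: left child of 55 (depth 4)
24: left child of 31 (depth 3)
56: right child of 55 (depth 4)
26: right child of 24 (depth 4)
93: right child of 83 (depth 5)
92: left child of 93 (depth 6)
32: right child of 31 (depth 3)
50: left child of 54 (depth 5)

49 99 59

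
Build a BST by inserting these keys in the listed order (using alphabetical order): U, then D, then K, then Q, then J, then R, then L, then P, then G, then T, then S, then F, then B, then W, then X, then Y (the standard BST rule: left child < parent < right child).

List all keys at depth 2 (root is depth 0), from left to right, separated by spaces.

B K X

Insert U: tree is empty, so U becomes the root.
Insert D: D < U → go left. Place as left child of U.
Insert K: K < U → go left; K > D → go right. Place as right child of D.
Insert Q: Q < U → go left; Q > D → go right; Q > K → go right. Place as right child of K.
Insert J: J < U → go left; J > D → go right; J < K → go left. Place as left child of K.
Insert R: R < U → go left; R > D → go right; R > K → go right; R > Q → go right. Place as right child of Q.
Insert L: L < U → go left; L > D → go right; L > K → go right; L < Q → go left. Place as left child of Q.
Insert P: P < U → go left; P > D → go right; P > K → go right; P < Q → go left; P > L → go right. Place as right child of L.
Insert G: G < U → go left; G > D → go right; G < K → go left; G < J → go left. Place as left child of J.
Insert T: T < U → go left; T > D → go right; T > K → go right; T > Q → go right; T > R → go right. Place as right child of R.
Insert S: S < U → go left; S > D → go right; S > K → go right; S > Q → go right; S > R → go right; S < T → go left. Place as left child of T.
Insert F: F < U → go left; F > D → go right; F < K → go left; F < J → go left; F < G → go left. Place as left child of G.
Insert B: B < U → go left; B < D → go left. Place as left child of D.
Insert W: W > U → go right. Place as right child of U.
Insert X: X > U → go right; X > W → go right. Place as right child of W.
Insert Y: Y > U → go right; Y > W → go right; Y > X → go right. Place as right child of X.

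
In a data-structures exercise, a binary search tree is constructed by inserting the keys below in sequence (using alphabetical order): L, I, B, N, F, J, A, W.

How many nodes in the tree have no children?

4

Insert L: tree is empty, so L becomes the root.
Insert I: I < L → go left. Place as left child of L.
Insert B: B < L → go left; B < I → go left. Place as left child of I.
Insert N: N > L → go right. Place as right child of L.
Insert F: F < L → go left; F < I → go left; F > B → go right. Place as right child of B.
Insert J: J < L → go left; J > I → go right. Place as right child of I.
Insert A: A < L → go left; A < I → go left; A < B → go left. Place as left child of B.
Insert W: W > L → go right; W > N → go right. Place as right child of N.

Leaves: A, F, J, W — 4 in total.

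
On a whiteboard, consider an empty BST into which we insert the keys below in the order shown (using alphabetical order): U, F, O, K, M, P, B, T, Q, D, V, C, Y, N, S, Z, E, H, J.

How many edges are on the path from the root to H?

Resulting structure (node: left, right):
  U: L=F, R=V
  F: L=B, R=O
  O: L=K, R=P
  K: L=H, R=M
  M: L=–, R=N
  P: L=–, R=T
  B: L=–, R=D
  T: L=Q, R=–
  Q: L=–, R=S
  D: L=C, R=E
  V: L=–, R=Y
  C: L=–, R=–
  Y: L=–, R=Z
  N: L=–, R=–
  S: L=–, R=–
  Z: L=–, R=–
  E: L=–, R=–
  H: L=–, R=J
  J: L=–, R=–

Path to H: U → F → O → K → H, which is 4 edges.

4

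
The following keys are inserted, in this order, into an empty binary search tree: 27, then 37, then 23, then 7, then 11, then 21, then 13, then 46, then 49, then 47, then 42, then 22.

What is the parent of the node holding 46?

Insert 27: tree is empty, so 27 becomes the root.
Insert 37: 37 > 27 → go right. Place as right child of 27.
Insert 23: 23 < 27 → go left. Place as left child of 27.
Insert 7: 7 < 27 → go left; 7 < 23 → go left. Place as left child of 23.
Insert 11: 11 < 27 → go left; 11 < 23 → go left; 11 > 7 → go right. Place as right child of 7.
Insert 21: 21 < 27 → go left; 21 < 23 → go left; 21 > 7 → go right; 21 > 11 → go right. Place as right child of 11.
Insert 13: 13 < 27 → go left; 13 < 23 → go left; 13 > 7 → go right; 13 > 11 → go right; 13 < 21 → go left. Place as left child of 21.
Insert 46: 46 > 27 → go right; 46 > 37 → go right. Place as right child of 37.
Insert 49: 49 > 27 → go right; 49 > 37 → go right; 49 > 46 → go right. Place as right child of 46.
Insert 47: 47 > 27 → go right; 47 > 37 → go right; 47 > 46 → go right; 47 < 49 → go left. Place as left child of 49.
Insert 42: 42 > 27 → go right; 42 > 37 → go right; 42 < 46 → go left. Place as left child of 46.
Insert 22: 22 < 27 → go left; 22 < 23 → go left; 22 > 7 → go right; 22 > 11 → go right; 22 > 21 → go right. Place as right child of 21.

37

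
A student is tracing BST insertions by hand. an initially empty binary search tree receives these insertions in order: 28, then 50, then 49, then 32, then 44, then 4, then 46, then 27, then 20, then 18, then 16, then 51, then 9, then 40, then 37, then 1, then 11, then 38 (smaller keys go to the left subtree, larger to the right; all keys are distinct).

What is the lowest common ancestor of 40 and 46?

44

Insert 28: tree is empty, so 28 becomes the root.
Insert 50: 50 > 28 → go right. Place as right child of 28.
Insert 49: 49 > 28 → go right; 49 < 50 → go left. Place as left child of 50.
Insert 32: 32 > 28 → go right; 32 < 50 → go left; 32 < 49 → go left. Place as left child of 49.
Insert 44: 44 > 28 → go right; 44 < 50 → go left; 44 < 49 → go left; 44 > 32 → go right. Place as right child of 32.
Insert 4: 4 < 28 → go left. Place as left child of 28.
Insert 46: 46 > 28 → go right; 46 < 50 → go left; 46 < 49 → go left; 46 > 32 → go right; 46 > 44 → go right. Place as right child of 44.
Insert 27: 27 < 28 → go left; 27 > 4 → go right. Place as right child of 4.
Insert 20: 20 < 28 → go left; 20 > 4 → go right; 20 < 27 → go left. Place as left child of 27.
Insert 18: 18 < 28 → go left; 18 > 4 → go right; 18 < 27 → go left; 18 < 20 → go left. Place as left child of 20.
Insert 16: 16 < 28 → go left; 16 > 4 → go right; 16 < 27 → go left; 16 < 20 → go left; 16 < 18 → go left. Place as left child of 18.
Insert 51: 51 > 28 → go right; 51 > 50 → go right. Place as right child of 50.
Insert 9: 9 < 28 → go left; 9 > 4 → go right; 9 < 27 → go left; 9 < 20 → go left; 9 < 18 → go left; 9 < 16 → go left. Place as left child of 16.
Insert 40: 40 > 28 → go right; 40 < 50 → go left; 40 < 49 → go left; 40 > 32 → go right; 40 < 44 → go left. Place as left child of 44.
Insert 37: 37 > 28 → go right; 37 < 50 → go left; 37 < 49 → go left; 37 > 32 → go right; 37 < 44 → go left; 37 < 40 → go left. Place as left child of 40.
Insert 1: 1 < 28 → go left; 1 < 4 → go left. Place as left child of 4.
Insert 11: 11 < 28 → go left; 11 > 4 → go right; 11 < 27 → go left; 11 < 20 → go left; 11 < 18 → go left; 11 < 16 → go left; 11 > 9 → go right. Place as right child of 9.
Insert 38: 38 > 28 → go right; 38 < 50 → go left; 38 < 49 → go left; 38 > 32 → go right; 38 < 44 → go left; 38 < 40 → go left; 38 > 37 → go right. Place as right child of 37.

Path to 40: 28 → 50 → 49 → 32 → 44 → 40
Path to 46: 28 → 50 → 49 → 32 → 44 → 46
The paths share a prefix ending at 44, then split left and right.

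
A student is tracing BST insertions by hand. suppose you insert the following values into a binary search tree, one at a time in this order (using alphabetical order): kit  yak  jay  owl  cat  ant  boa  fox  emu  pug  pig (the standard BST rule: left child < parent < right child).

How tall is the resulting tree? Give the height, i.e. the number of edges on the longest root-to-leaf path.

4

kit: root
yak: right child of kit (depth 1)
jay: left child of kit (depth 1)
owl: left child of yak (depth 2)
cat: left child of jay (depth 2)
ant: left child of cat (depth 3)
boa: right child of ant (depth 4)
fox: right child of cat (depth 3)
emu: left child of fox (depth 4)
pug: right child of owl (depth 3)
pig: left child of pug (depth 4)

The deepest node is boa at depth 4.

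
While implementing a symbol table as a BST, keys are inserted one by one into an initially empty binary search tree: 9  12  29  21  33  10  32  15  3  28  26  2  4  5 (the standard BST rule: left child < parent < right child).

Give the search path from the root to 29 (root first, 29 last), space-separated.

9 12 29

Resulting structure (node: left, right):
  9: L=3, R=12
  12: L=10, R=29
  29: L=21, R=33
  21: L=15, R=28
  33: L=32, R=–
  10: L=–, R=–
  32: L=–, R=–
  15: L=–, R=–
  3: L=2, R=4
  28: L=26, R=–
  26: L=–, R=–
  2: L=–, R=–
  4: L=–, R=5
  5: L=–, R=–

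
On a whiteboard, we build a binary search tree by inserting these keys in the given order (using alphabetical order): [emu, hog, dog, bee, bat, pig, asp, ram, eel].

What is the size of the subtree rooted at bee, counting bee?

Resulting structure (node: left, right):
  emu: L=dog, R=hog
  hog: L=–, R=pig
  dog: L=bee, R=eel
  bee: L=bat, R=–
  bat: L=asp, R=–
  pig: L=–, R=ram
  asp: L=–, R=–
  ram: L=–, R=–
  eel: L=–, R=–

Subtree rooted at bee contains: bee, bat, asp — 3 nodes.

3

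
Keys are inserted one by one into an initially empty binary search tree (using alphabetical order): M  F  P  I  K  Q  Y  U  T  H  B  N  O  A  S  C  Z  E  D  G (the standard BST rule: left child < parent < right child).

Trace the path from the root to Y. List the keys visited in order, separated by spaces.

M P Q Y

M: root
F: left child of M (depth 1)
P: right child of M (depth 1)
I: right child of F (depth 2)
K: right child of I (depth 3)
Q: right child of P (depth 2)
Y: right child of Q (depth 3)
U: left child of Y (depth 4)
T: left child of U (depth 5)
H: left child of I (depth 3)
B: left child of F (depth 2)
N: left child of P (depth 2)
O: right child of N (depth 3)
A: left child of B (depth 3)
S: left child of T (depth 6)
C: right child of B (depth 3)
Z: right child of Y (depth 4)
E: right child of C (depth 4)
D: left child of E (depth 5)
G: left child of H (depth 4)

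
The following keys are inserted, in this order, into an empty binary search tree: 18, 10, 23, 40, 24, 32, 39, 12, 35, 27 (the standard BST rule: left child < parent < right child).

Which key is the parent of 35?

39

Insert 18: tree is empty, so 18 becomes the root.
Insert 10: 10 < 18 → go left. Place as left child of 18.
Insert 23: 23 > 18 → go right. Place as right child of 18.
Insert 40: 40 > 18 → go right; 40 > 23 → go right. Place as right child of 23.
Insert 24: 24 > 18 → go right; 24 > 23 → go right; 24 < 40 → go left. Place as left child of 40.
Insert 32: 32 > 18 → go right; 32 > 23 → go right; 32 < 40 → go left; 32 > 24 → go right. Place as right child of 24.
Insert 39: 39 > 18 → go right; 39 > 23 → go right; 39 < 40 → go left; 39 > 24 → go right; 39 > 32 → go right. Place as right child of 32.
Insert 12: 12 < 18 → go left; 12 > 10 → go right. Place as right child of 10.
Insert 35: 35 > 18 → go right; 35 > 23 → go right; 35 < 40 → go left; 35 > 24 → go right; 35 > 32 → go right; 35 < 39 → go left. Place as left child of 39.
Insert 27: 27 > 18 → go right; 27 > 23 → go right; 27 < 40 → go left; 27 > 24 → go right; 27 < 32 → go left. Place as left child of 32.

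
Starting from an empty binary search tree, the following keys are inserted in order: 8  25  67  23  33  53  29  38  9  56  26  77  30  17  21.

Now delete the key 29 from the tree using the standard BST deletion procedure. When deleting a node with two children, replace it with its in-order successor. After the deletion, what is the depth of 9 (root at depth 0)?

Insert 8: tree is empty, so 8 becomes the root.
Insert 25: 25 > 8 → go right. Place as right child of 8.
Insert 67: 67 > 8 → go right; 67 > 25 → go right. Place as right child of 25.
Insert 23: 23 > 8 → go right; 23 < 25 → go left. Place as left child of 25.
Insert 33: 33 > 8 → go right; 33 > 25 → go right; 33 < 67 → go left. Place as left child of 67.
Insert 53: 53 > 8 → go right; 53 > 25 → go right; 53 < 67 → go left; 53 > 33 → go right. Place as right child of 33.
Insert 29: 29 > 8 → go right; 29 > 25 → go right; 29 < 67 → go left; 29 < 33 → go left. Place as left child of 33.
Insert 38: 38 > 8 → go right; 38 > 25 → go right; 38 < 67 → go left; 38 > 33 → go right; 38 < 53 → go left. Place as left child of 53.
Insert 9: 9 > 8 → go right; 9 < 25 → go left; 9 < 23 → go left. Place as left child of 23.
Insert 56: 56 > 8 → go right; 56 > 25 → go right; 56 < 67 → go left; 56 > 33 → go right; 56 > 53 → go right. Place as right child of 53.
Insert 26: 26 > 8 → go right; 26 > 25 → go right; 26 < 67 → go left; 26 < 33 → go left; 26 < 29 → go left. Place as left child of 29.
Insert 77: 77 > 8 → go right; 77 > 25 → go right; 77 > 67 → go right. Place as right child of 67.
Insert 30: 30 > 8 → go right; 30 > 25 → go right; 30 < 67 → go left; 30 < 33 → go left; 30 > 29 → go right. Place as right child of 29.
Insert 17: 17 > 8 → go right; 17 < 25 → go left; 17 < 23 → go left; 17 > 9 → go right. Place as right child of 9.
Insert 21: 21 > 8 → go right; 21 < 25 → go left; 21 < 23 → go left; 21 > 9 → go right; 21 > 17 → go right. Place as right child of 17.

Delete 29 (two children — replace with in-order successor).
After deletion, path to 9: 8 → 25 → 23 → 9.

3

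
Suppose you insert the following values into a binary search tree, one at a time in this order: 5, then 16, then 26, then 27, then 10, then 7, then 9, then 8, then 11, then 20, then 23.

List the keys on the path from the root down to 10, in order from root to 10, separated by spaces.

Insert 5: tree is empty, so 5 becomes the root.
Insert 16: 16 > 5 → go right. Place as right child of 5.
Insert 26: 26 > 5 → go right; 26 > 16 → go right. Place as right child of 16.
Insert 27: 27 > 5 → go right; 27 > 16 → go right; 27 > 26 → go right. Place as right child of 26.
Insert 10: 10 > 5 → go right; 10 < 16 → go left. Place as left child of 16.
Insert 7: 7 > 5 → go right; 7 < 16 → go left; 7 < 10 → go left. Place as left child of 10.
Insert 9: 9 > 5 → go right; 9 < 16 → go left; 9 < 10 → go left; 9 > 7 → go right. Place as right child of 7.
Insert 8: 8 > 5 → go right; 8 < 16 → go left; 8 < 10 → go left; 8 > 7 → go right; 8 < 9 → go left. Place as left child of 9.
Insert 11: 11 > 5 → go right; 11 < 16 → go left; 11 > 10 → go right. Place as right child of 10.
Insert 20: 20 > 5 → go right; 20 > 16 → go right; 20 < 26 → go left. Place as left child of 26.
Insert 23: 23 > 5 → go right; 23 > 16 → go right; 23 < 26 → go left; 23 > 20 → go right. Place as right child of 20.

5 16 10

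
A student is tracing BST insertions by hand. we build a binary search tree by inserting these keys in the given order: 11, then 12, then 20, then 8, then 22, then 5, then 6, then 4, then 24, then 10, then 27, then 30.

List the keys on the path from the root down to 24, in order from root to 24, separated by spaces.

11: root
12: right child of 11 (depth 1)
20: right child of 12 (depth 2)
8: left child of 11 (depth 1)
22: right child of 20 (depth 3)
5: left child of 8 (depth 2)
6: right child of 5 (depth 3)
4: left child of 5 (depth 3)
24: right child of 22 (depth 4)
10: right child of 8 (depth 2)
27: right child of 24 (depth 5)
30: right child of 27 (depth 6)

11 12 20 22 24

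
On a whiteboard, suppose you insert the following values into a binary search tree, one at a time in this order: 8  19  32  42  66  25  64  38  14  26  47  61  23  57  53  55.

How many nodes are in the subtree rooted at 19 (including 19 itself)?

Insert 8: tree is empty, so 8 becomes the root.
Insert 19: 19 > 8 → go right. Place as right child of 8.
Insert 32: 32 > 8 → go right; 32 > 19 → go right. Place as right child of 19.
Insert 42: 42 > 8 → go right; 42 > 19 → go right; 42 > 32 → go right. Place as right child of 32.
Insert 66: 66 > 8 → go right; 66 > 19 → go right; 66 > 32 → go right; 66 > 42 → go right. Place as right child of 42.
Insert 25: 25 > 8 → go right; 25 > 19 → go right; 25 < 32 → go left. Place as left child of 32.
Insert 64: 64 > 8 → go right; 64 > 19 → go right; 64 > 32 → go right; 64 > 42 → go right; 64 < 66 → go left. Place as left child of 66.
Insert 38: 38 > 8 → go right; 38 > 19 → go right; 38 > 32 → go right; 38 < 42 → go left. Place as left child of 42.
Insert 14: 14 > 8 → go right; 14 < 19 → go left. Place as left child of 19.
Insert 26: 26 > 8 → go right; 26 > 19 → go right; 26 < 32 → go left; 26 > 25 → go right. Place as right child of 25.
Insert 47: 47 > 8 → go right; 47 > 19 → go right; 47 > 32 → go right; 47 > 42 → go right; 47 < 66 → go left; 47 < 64 → go left. Place as left child of 64.
Insert 61: 61 > 8 → go right; 61 > 19 → go right; 61 > 32 → go right; 61 > 42 → go right; 61 < 66 → go left; 61 < 64 → go left; 61 > 47 → go right. Place as right child of 47.
Insert 23: 23 > 8 → go right; 23 > 19 → go right; 23 < 32 → go left; 23 < 25 → go left. Place as left child of 25.
Insert 57: 57 > 8 → go right; 57 > 19 → go right; 57 > 32 → go right; 57 > 42 → go right; 57 < 66 → go left; 57 < 64 → go left; 57 > 47 → go right; 57 < 61 → go left. Place as left child of 61.
Insert 53: 53 > 8 → go right; 53 > 19 → go right; 53 > 32 → go right; 53 > 42 → go right; 53 < 66 → go left; 53 < 64 → go left; 53 > 47 → go right; 53 < 61 → go left; 53 < 57 → go left. Place as left child of 57.
Insert 55: 55 > 8 → go right; 55 > 19 → go right; 55 > 32 → go right; 55 > 42 → go right; 55 < 66 → go left; 55 < 64 → go left; 55 > 47 → go right; 55 < 61 → go left; 55 < 57 → go left; 55 > 53 → go right. Place as right child of 53.

Subtree rooted at 19 contains: 19, 14, 32, 25, 23, 26, 42, 38, 66, 64, 47, 61, 57, 53, 55 — 15 nodes.

15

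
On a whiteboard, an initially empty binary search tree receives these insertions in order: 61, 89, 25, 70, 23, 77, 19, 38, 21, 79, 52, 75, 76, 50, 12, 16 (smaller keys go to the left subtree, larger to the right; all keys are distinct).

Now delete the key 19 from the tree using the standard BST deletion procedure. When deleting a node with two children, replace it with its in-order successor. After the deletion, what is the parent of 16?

12

Insert 61: tree is empty, so 61 becomes the root.
Insert 89: 89 > 61 → go right. Place as right child of 61.
Insert 25: 25 < 61 → go left. Place as left child of 61.
Insert 70: 70 > 61 → go right; 70 < 89 → go left. Place as left child of 89.
Insert 23: 23 < 61 → go left; 23 < 25 → go left. Place as left child of 25.
Insert 77: 77 > 61 → go right; 77 < 89 → go left; 77 > 70 → go right. Place as right child of 70.
Insert 19: 19 < 61 → go left; 19 < 25 → go left; 19 < 23 → go left. Place as left child of 23.
Insert 38: 38 < 61 → go left; 38 > 25 → go right. Place as right child of 25.
Insert 21: 21 < 61 → go left; 21 < 25 → go left; 21 < 23 → go left; 21 > 19 → go right. Place as right child of 19.
Insert 79: 79 > 61 → go right; 79 < 89 → go left; 79 > 70 → go right; 79 > 77 → go right. Place as right child of 77.
Insert 52: 52 < 61 → go left; 52 > 25 → go right; 52 > 38 → go right. Place as right child of 38.
Insert 75: 75 > 61 → go right; 75 < 89 → go left; 75 > 70 → go right; 75 < 77 → go left. Place as left child of 77.
Insert 76: 76 > 61 → go right; 76 < 89 → go left; 76 > 70 → go right; 76 < 77 → go left; 76 > 75 → go right. Place as right child of 75.
Insert 50: 50 < 61 → go left; 50 > 25 → go right; 50 > 38 → go right; 50 < 52 → go left. Place as left child of 52.
Insert 12: 12 < 61 → go left; 12 < 25 → go left; 12 < 23 → go left; 12 < 19 → go left. Place as left child of 19.
Insert 16: 16 < 61 → go left; 16 < 25 → go left; 16 < 23 → go left; 16 < 19 → go left; 16 > 12 → go right. Place as right child of 12.

Delete 19 (two children — replace with in-order successor).
After deletion, 16's parent is 12.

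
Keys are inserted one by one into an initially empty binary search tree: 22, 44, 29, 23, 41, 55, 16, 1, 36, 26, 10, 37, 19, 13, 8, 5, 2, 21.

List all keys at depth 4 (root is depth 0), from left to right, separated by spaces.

Insert 22: tree is empty, so 22 becomes the root.
Insert 44: 44 > 22 → go right. Place as right child of 22.
Insert 29: 29 > 22 → go right; 29 < 44 → go left. Place as left child of 44.
Insert 23: 23 > 22 → go right; 23 < 44 → go left; 23 < 29 → go left. Place as left child of 29.
Insert 41: 41 > 22 → go right; 41 < 44 → go left; 41 > 29 → go right. Place as right child of 29.
Insert 55: 55 > 22 → go right; 55 > 44 → go right. Place as right child of 44.
Insert 16: 16 < 22 → go left. Place as left child of 22.
Insert 1: 1 < 22 → go left; 1 < 16 → go left. Place as left child of 16.
Insert 36: 36 > 22 → go right; 36 < 44 → go left; 36 > 29 → go right; 36 < 41 → go left. Place as left child of 41.
Insert 26: 26 > 22 → go right; 26 < 44 → go left; 26 < 29 → go left; 26 > 23 → go right. Place as right child of 23.
Insert 10: 10 < 22 → go left; 10 < 16 → go left; 10 > 1 → go right. Place as right child of 1.
Insert 37: 37 > 22 → go right; 37 < 44 → go left; 37 > 29 → go right; 37 < 41 → go left; 37 > 36 → go right. Place as right child of 36.
Insert 19: 19 < 22 → go left; 19 > 16 → go right. Place as right child of 16.
Insert 13: 13 < 22 → go left; 13 < 16 → go left; 13 > 1 → go right; 13 > 10 → go right. Place as right child of 10.
Insert 8: 8 < 22 → go left; 8 < 16 → go left; 8 > 1 → go right; 8 < 10 → go left. Place as left child of 10.
Insert 5: 5 < 22 → go left; 5 < 16 → go left; 5 > 1 → go right; 5 < 10 → go left; 5 < 8 → go left. Place as left child of 8.
Insert 2: 2 < 22 → go left; 2 < 16 → go left; 2 > 1 → go right; 2 < 10 → go left; 2 < 8 → go left; 2 < 5 → go left. Place as left child of 5.
Insert 21: 21 < 22 → go left; 21 > 16 → go right; 21 > 19 → go right. Place as right child of 19.

8 13 26 36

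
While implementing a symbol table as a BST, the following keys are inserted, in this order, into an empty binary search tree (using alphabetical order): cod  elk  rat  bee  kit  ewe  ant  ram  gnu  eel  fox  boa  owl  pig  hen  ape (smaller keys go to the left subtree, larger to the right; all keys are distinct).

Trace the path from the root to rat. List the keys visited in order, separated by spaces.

Insert cod: tree is empty, so cod becomes the root.
Insert elk: elk > cod → go right. Place as right child of cod.
Insert rat: rat > cod → go right; rat > elk → go right. Place as right child of elk.
Insert bee: bee < cod → go left. Place as left child of cod.
Insert kit: kit > cod → go right; kit > elk → go right; kit < rat → go left. Place as left child of rat.
Insert ewe: ewe > cod → go right; ewe > elk → go right; ewe < rat → go left; ewe < kit → go left. Place as left child of kit.
Insert ant: ant < cod → go left; ant < bee → go left. Place as left child of bee.
Insert ram: ram > cod → go right; ram > elk → go right; ram < rat → go left; ram > kit → go right. Place as right child of kit.
Insert gnu: gnu > cod → go right; gnu > elk → go right; gnu < rat → go left; gnu < kit → go left; gnu > ewe → go right. Place as right child of ewe.
Insert eel: eel > cod → go right; eel < elk → go left. Place as left child of elk.
Insert fox: fox > cod → go right; fox > elk → go right; fox < rat → go left; fox < kit → go left; fox > ewe → go right; fox < gnu → go left. Place as left child of gnu.
Insert boa: boa < cod → go left; boa > bee → go right. Place as right child of bee.
Insert owl: owl > cod → go right; owl > elk → go right; owl < rat → go left; owl > kit → go right; owl < ram → go left. Place as left child of ram.
Insert pig: pig > cod → go right; pig > elk → go right; pig < rat → go left; pig > kit → go right; pig < ram → go left; pig > owl → go right. Place as right child of owl.
Insert hen: hen > cod → go right; hen > elk → go right; hen < rat → go left; hen < kit → go left; hen > ewe → go right; hen > gnu → go right. Place as right child of gnu.
Insert ape: ape < cod → go left; ape < bee → go left; ape > ant → go right. Place as right child of ant.

cod elk rat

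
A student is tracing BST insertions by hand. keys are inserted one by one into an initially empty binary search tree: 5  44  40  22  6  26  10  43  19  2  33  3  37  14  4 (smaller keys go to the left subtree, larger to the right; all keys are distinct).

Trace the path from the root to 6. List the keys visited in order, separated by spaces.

5 44 40 22 6

5: root
44: right child of 5 (depth 1)
40: left child of 44 (depth 2)
22: left child of 40 (depth 3)
6: left child of 22 (depth 4)
26: right child of 22 (depth 4)
10: right child of 6 (depth 5)
43: right child of 40 (depth 3)
19: right child of 10 (depth 6)
2: left child of 5 (depth 1)
33: right child of 26 (depth 5)
3: right child of 2 (depth 2)
37: right child of 33 (depth 6)
14: left child of 19 (depth 7)
4: right child of 3 (depth 3)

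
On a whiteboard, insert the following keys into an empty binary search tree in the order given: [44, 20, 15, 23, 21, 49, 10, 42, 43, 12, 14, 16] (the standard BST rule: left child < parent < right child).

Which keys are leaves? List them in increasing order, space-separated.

14 16 21 43 49

44: root
20: left child of 44 (depth 1)
15: left child of 20 (depth 2)
23: right child of 20 (depth 2)
21: left child of 23 (depth 3)
49: right child of 44 (depth 1)
10: left child of 15 (depth 3)
42: right child of 23 (depth 3)
43: right child of 42 (depth 4)
12: right child of 10 (depth 4)
14: right child of 12 (depth 5)
16: right child of 15 (depth 3)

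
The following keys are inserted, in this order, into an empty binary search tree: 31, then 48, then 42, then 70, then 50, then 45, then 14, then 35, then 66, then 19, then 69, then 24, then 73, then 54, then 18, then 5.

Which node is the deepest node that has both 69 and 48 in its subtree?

48

Insert 31: tree is empty, so 31 becomes the root.
Insert 48: 48 > 31 → go right. Place as right child of 31.
Insert 42: 42 > 31 → go right; 42 < 48 → go left. Place as left child of 48.
Insert 70: 70 > 31 → go right; 70 > 48 → go right. Place as right child of 48.
Insert 50: 50 > 31 → go right; 50 > 48 → go right; 50 < 70 → go left. Place as left child of 70.
Insert 45: 45 > 31 → go right; 45 < 48 → go left; 45 > 42 → go right. Place as right child of 42.
Insert 14: 14 < 31 → go left. Place as left child of 31.
Insert 35: 35 > 31 → go right; 35 < 48 → go left; 35 < 42 → go left. Place as left child of 42.
Insert 66: 66 > 31 → go right; 66 > 48 → go right; 66 < 70 → go left; 66 > 50 → go right. Place as right child of 50.
Insert 19: 19 < 31 → go left; 19 > 14 → go right. Place as right child of 14.
Insert 69: 69 > 31 → go right; 69 > 48 → go right; 69 < 70 → go left; 69 > 50 → go right; 69 > 66 → go right. Place as right child of 66.
Insert 24: 24 < 31 → go left; 24 > 14 → go right; 24 > 19 → go right. Place as right child of 19.
Insert 73: 73 > 31 → go right; 73 > 48 → go right; 73 > 70 → go right. Place as right child of 70.
Insert 54: 54 > 31 → go right; 54 > 48 → go right; 54 < 70 → go left; 54 > 50 → go right; 54 < 66 → go left. Place as left child of 66.
Insert 18: 18 < 31 → go left; 18 > 14 → go right; 18 < 19 → go left. Place as left child of 19.
Insert 5: 5 < 31 → go left; 5 < 14 → go left. Place as left child of 14.

Path to 69: 31 → 48 → 70 → 50 → 66 → 69
Path to 48: 31 → 48
48 lies on both paths and is an ancestor of the other node.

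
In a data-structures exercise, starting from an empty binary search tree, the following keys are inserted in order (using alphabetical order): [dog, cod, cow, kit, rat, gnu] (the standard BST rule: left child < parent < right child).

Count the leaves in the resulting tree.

Insert dog: tree is empty, so dog becomes the root.
Insert cod: cod < dog → go left. Place as left child of dog.
Insert cow: cow < dog → go left; cow > cod → go right. Place as right child of cod.
Insert kit: kit > dog → go right. Place as right child of dog.
Insert rat: rat > dog → go right; rat > kit → go right. Place as right child of kit.
Insert gnu: gnu > dog → go right; gnu < kit → go left. Place as left child of kit.

Leaves: cow, gnu, rat — 3 in total.

3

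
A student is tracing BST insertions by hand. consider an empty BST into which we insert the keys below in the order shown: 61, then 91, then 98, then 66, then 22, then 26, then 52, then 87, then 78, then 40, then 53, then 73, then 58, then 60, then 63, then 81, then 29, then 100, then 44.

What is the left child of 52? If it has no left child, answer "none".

40

61: root
91: right child of 61 (depth 1)
98: right child of 91 (depth 2)
66: left child of 91 (depth 2)
22: left child of 61 (depth 1)
26: right child of 22 (depth 2)
52: right child of 26 (depth 3)
87: right child of 66 (depth 3)
78: left child of 87 (depth 4)
40: left child of 52 (depth 4)
53: right child of 52 (depth 4)
73: left child of 78 (depth 5)
58: right child of 53 (depth 5)
60: right child of 58 (depth 6)
63: left child of 66 (depth 3)
81: right child of 78 (depth 5)
29: left child of 40 (depth 5)
100: right child of 98 (depth 3)
44: right child of 40 (depth 5)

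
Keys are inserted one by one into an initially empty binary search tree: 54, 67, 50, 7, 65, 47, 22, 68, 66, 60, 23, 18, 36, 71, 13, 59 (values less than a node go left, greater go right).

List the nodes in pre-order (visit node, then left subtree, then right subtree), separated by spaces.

54: root
67: right child of 54 (depth 1)
50: left child of 54 (depth 1)
7: left child of 50 (depth 2)
65: left child of 67 (depth 2)
47: right child of 7 (depth 3)
22: left child of 47 (depth 4)
68: right child of 67 (depth 2)
66: right child of 65 (depth 3)
60: left child of 65 (depth 3)
23: right child of 22 (depth 5)
18: left child of 22 (depth 5)
36: right child of 23 (depth 6)
71: right child of 68 (depth 3)
13: left child of 18 (depth 6)
59: left child of 60 (depth 4)

54 50 7 47 22 18 13 23 36 67 65 60 59 66 68 71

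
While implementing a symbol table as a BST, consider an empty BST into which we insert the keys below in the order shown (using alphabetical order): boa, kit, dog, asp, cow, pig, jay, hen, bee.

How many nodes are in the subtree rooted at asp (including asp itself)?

boa: root
kit: right child of boa (depth 1)
dog: left child of kit (depth 2)
asp: left child of boa (depth 1)
cow: left child of dog (depth 3)
pig: right child of kit (depth 2)
jay: right child of dog (depth 3)
hen: left child of jay (depth 4)
bee: right child of asp (depth 2)

Subtree rooted at asp contains: asp, bee — 2 nodes.

2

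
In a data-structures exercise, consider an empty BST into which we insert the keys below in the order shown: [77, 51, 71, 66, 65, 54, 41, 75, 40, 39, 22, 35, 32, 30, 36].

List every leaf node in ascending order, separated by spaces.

Insert 77: tree is empty, so 77 becomes the root.
Insert 51: 51 < 77 → go left. Place as left child of 77.
Insert 71: 71 < 77 → go left; 71 > 51 → go right. Place as right child of 51.
Insert 66: 66 < 77 → go left; 66 > 51 → go right; 66 < 71 → go left. Place as left child of 71.
Insert 65: 65 < 77 → go left; 65 > 51 → go right; 65 < 71 → go left; 65 < 66 → go left. Place as left child of 66.
Insert 54: 54 < 77 → go left; 54 > 51 → go right; 54 < 71 → go left; 54 < 66 → go left; 54 < 65 → go left. Place as left child of 65.
Insert 41: 41 < 77 → go left; 41 < 51 → go left. Place as left child of 51.
Insert 75: 75 < 77 → go left; 75 > 51 → go right; 75 > 71 → go right. Place as right child of 71.
Insert 40: 40 < 77 → go left; 40 < 51 → go left; 40 < 41 → go left. Place as left child of 41.
Insert 39: 39 < 77 → go left; 39 < 51 → go left; 39 < 41 → go left; 39 < 40 → go left. Place as left child of 40.
Insert 22: 22 < 77 → go left; 22 < 51 → go left; 22 < 41 → go left; 22 < 40 → go left; 22 < 39 → go left. Place as left child of 39.
Insert 35: 35 < 77 → go left; 35 < 51 → go left; 35 < 41 → go left; 35 < 40 → go left; 35 < 39 → go left; 35 > 22 → go right. Place as right child of 22.
Insert 32: 32 < 77 → go left; 32 < 51 → go left; 32 < 41 → go left; 32 < 40 → go left; 32 < 39 → go left; 32 > 22 → go right; 32 < 35 → go left. Place as left child of 35.
Insert 30: 30 < 77 → go left; 30 < 51 → go left; 30 < 41 → go left; 30 < 40 → go left; 30 < 39 → go left; 30 > 22 → go right; 30 < 35 → go left; 30 < 32 → go left. Place as left child of 32.
Insert 36: 36 < 77 → go left; 36 < 51 → go left; 36 < 41 → go left; 36 < 40 → go left; 36 < 39 → go left; 36 > 22 → go right; 36 > 35 → go right. Place as right child of 35.

30 36 54 75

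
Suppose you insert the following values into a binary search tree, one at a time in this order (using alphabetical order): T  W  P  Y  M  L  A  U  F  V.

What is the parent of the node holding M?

T: root
W: right child of T (depth 1)
P: left child of T (depth 1)
Y: right child of W (depth 2)
M: left child of P (depth 2)
L: left child of M (depth 3)
A: left child of L (depth 4)
U: left child of W (depth 2)
F: right child of A (depth 5)
V: right child of U (depth 3)

P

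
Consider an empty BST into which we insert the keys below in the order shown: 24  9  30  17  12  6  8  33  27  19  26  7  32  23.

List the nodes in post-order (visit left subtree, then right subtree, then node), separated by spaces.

7 8 6 12 23 19 17 9 26 27 32 33 30 24

Insert 24: tree is empty, so 24 becomes the root.
Insert 9: 9 < 24 → go left. Place as left child of 24.
Insert 30: 30 > 24 → go right. Place as right child of 24.
Insert 17: 17 < 24 → go left; 17 > 9 → go right. Place as right child of 9.
Insert 12: 12 < 24 → go left; 12 > 9 → go right; 12 < 17 → go left. Place as left child of 17.
Insert 6: 6 < 24 → go left; 6 < 9 → go left. Place as left child of 9.
Insert 8: 8 < 24 → go left; 8 < 9 → go left; 8 > 6 → go right. Place as right child of 6.
Insert 33: 33 > 24 → go right; 33 > 30 → go right. Place as right child of 30.
Insert 27: 27 > 24 → go right; 27 < 30 → go left. Place as left child of 30.
Insert 19: 19 < 24 → go left; 19 > 9 → go right; 19 > 17 → go right. Place as right child of 17.
Insert 26: 26 > 24 → go right; 26 < 30 → go left; 26 < 27 → go left. Place as left child of 27.
Insert 7: 7 < 24 → go left; 7 < 9 → go left; 7 > 6 → go right; 7 < 8 → go left. Place as left child of 8.
Insert 32: 32 > 24 → go right; 32 > 30 → go right; 32 < 33 → go left. Place as left child of 33.
Insert 23: 23 < 24 → go left; 23 > 9 → go right; 23 > 17 → go right; 23 > 19 → go right. Place as right child of 19.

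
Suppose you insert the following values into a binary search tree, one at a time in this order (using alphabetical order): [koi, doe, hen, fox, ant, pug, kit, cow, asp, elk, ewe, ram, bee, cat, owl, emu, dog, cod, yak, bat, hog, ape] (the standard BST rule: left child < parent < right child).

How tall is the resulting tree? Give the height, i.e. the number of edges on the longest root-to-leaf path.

7

Insert koi: tree is empty, so koi becomes the root.
Insert doe: doe < koi → go left. Place as left child of koi.
Insert hen: hen < koi → go left; hen > doe → go right. Place as right child of doe.
Insert fox: fox < koi → go left; fox > doe → go right; fox < hen → go left. Place as left child of hen.
Insert ant: ant < koi → go left; ant < doe → go left. Place as left child of doe.
Insert pug: pug > koi → go right. Place as right child of koi.
Insert kit: kit < koi → go left; kit > doe → go right; kit > hen → go right. Place as right child of hen.
Insert cow: cow < koi → go left; cow < doe → go left; cow > ant → go right. Place as right child of ant.
Insert asp: asp < koi → go left; asp < doe → go left; asp > ant → go right; asp < cow → go left. Place as left child of cow.
Insert elk: elk < koi → go left; elk > doe → go right; elk < hen → go left; elk < fox → go left. Place as left child of fox.
Insert ewe: ewe < koi → go left; ewe > doe → go right; ewe < hen → go left; ewe < fox → go left; ewe > elk → go right. Place as right child of elk.
Insert ram: ram > koi → go right; ram > pug → go right. Place as right child of pug.
Insert bee: bee < koi → go left; bee < doe → go left; bee > ant → go right; bee < cow → go left; bee > asp → go right. Place as right child of asp.
Insert cat: cat < koi → go left; cat < doe → go left; cat > ant → go right; cat < cow → go left; cat > asp → go right; cat > bee → go right. Place as right child of bee.
Insert owl: owl > koi → go right; owl < pug → go left. Place as left child of pug.
Insert emu: emu < koi → go left; emu > doe → go right; emu < hen → go left; emu < fox → go left; emu > elk → go right; emu < ewe → go left. Place as left child of ewe.
Insert dog: dog < koi → go left; dog > doe → go right; dog < hen → go left; dog < fox → go left; dog < elk → go left. Place as left child of elk.
Insert cod: cod < koi → go left; cod < doe → go left; cod > ant → go right; cod < cow → go left; cod > asp → go right; cod > bee → go right; cod > cat → go right. Place as right child of cat.
Insert yak: yak > koi → go right; yak > pug → go right; yak > ram → go right. Place as right child of ram.
Insert bat: bat < koi → go left; bat < doe → go left; bat > ant → go right; bat < cow → go left; bat > asp → go right; bat < bee → go left. Place as left child of bee.
Insert hog: hog < koi → go left; hog > doe → go right; hog > hen → go right; hog < kit → go left. Place as left child of kit.
Insert ape: ape < koi → go left; ape < doe → go left; ape > ant → go right; ape < cow → go left; ape < asp → go left. Place as left child of asp.

The deepest node is cod at depth 7.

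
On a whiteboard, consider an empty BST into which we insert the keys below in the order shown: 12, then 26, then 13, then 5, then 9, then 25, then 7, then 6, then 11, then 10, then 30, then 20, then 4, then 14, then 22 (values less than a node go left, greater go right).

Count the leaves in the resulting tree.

Resulting structure (node: left, right):
  12: L=5, R=26
  26: L=13, R=30
  13: L=–, R=25
  5: L=4, R=9
  9: L=7, R=11
  25: L=20, R=–
  7: L=6, R=–
  6: L=–, R=–
  11: L=10, R=–
  10: L=–, R=–
  30: L=–, R=–
  20: L=14, R=22
  4: L=–, R=–
  14: L=–, R=–
  22: L=–, R=–

Leaves: 4, 6, 10, 14, 22, 30 — 6 in total.

6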